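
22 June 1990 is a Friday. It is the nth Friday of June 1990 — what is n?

4th

Day 22 falls in week ⌈22/7⌉ of the month.
Days 1–7 hold the 1st Friday, 8–14 the 2nd, 15–21 the 3rd, 22–28 the 4th, 29–31 the 5th.
22 is in the range for the 4th.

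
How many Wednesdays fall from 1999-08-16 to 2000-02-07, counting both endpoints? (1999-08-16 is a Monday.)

1999-08-16 is a Monday; the first Wednesday on or after it is 1999-08-18 (2 days later).
From 1999-08-18 to 2000-02-07: 13 + 30 + 31 + 30 + 31 + 31 + 7 = 173 days (rest of August, September, October, November, December, January, February).
173 ÷ 7 = 24 full weeks with remainder 5, so 24 more Wednesdays after the first → 25.

25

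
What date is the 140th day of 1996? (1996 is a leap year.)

Jan has 31 days (140 − 31 = 109 remain).
Feb has 29 days (109 − 29 = 80 remain).
Mar has 31 days (80 − 31 = 49 remain).
Apr has 30 days (49 − 30 = 19 remain).
19 into May → May 19.

May 19, 1996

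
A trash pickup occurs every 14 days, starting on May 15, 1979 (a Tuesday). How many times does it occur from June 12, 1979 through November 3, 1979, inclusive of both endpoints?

Occurrences land 14·i days after May 15, 1979 for i = 0, 1, 2, …
June 12, 1979 is 28 days after the start; 28 ÷ 14 = 2 remainder 0. First occurrence in the window: #3 on June 12, 1979 (2×14 = 28 days in).
November 3, 1979 is 172 days after the start; 172 ÷ 14 = 12 remainder 4. Last occurrence in the window: #13 on October 30, 1979.
Occurrences #3 through #13: 11 in total.

11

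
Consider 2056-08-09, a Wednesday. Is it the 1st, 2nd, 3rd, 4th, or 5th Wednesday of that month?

2nd

Day 9 falls in week ⌈9/7⌉ of the month.
Days 1–7 hold the 1st Wednesday, 8–14 the 2nd, 15–21 the 3rd, 22–28 the 4th, 29–31 the 5th.
9 is in the range for the 2nd.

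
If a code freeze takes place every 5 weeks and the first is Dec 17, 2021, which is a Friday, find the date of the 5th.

May 6, 2022

The 5th occurrence is 4 intervals after the first: 4 × 35 = 140 days after Dec 17, 2021.
Dec has 31 days — 14 days to the end of Dec leaves 126.
Jan has 31 days (95 left).
Feb has 28 days (67 left).
Mar has 31 days (36 left).
Apr has 30 days (6 left).
6 days into May → May 6, 2022.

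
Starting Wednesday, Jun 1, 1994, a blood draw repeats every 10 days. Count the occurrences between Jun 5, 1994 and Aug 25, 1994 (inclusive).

8

Occurrences land 10·i days after Jun 1, 1994 for i = 0, 1, 2, …
Jun 5, 1994 is 4 days after the start; 4 ÷ 10 = 0 remainder 4; since the remainder is 4, round up to i = 1. First occurrence in the window: #2 on Jun 11, 1994 (1×10 = 10 days in).
Aug 25, 1994 is 85 days after the start; 85 ÷ 10 = 8 remainder 5. Last occurrence in the window: #9 on Aug 20, 1994.
Occurrences #2 through #9: 8 in total.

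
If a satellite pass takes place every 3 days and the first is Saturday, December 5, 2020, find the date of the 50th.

The 50th occurrence is 49 intervals after the first: 49 × 3 = 147 days after December 5, 2020.
December has 31 days — 26 days to the end of December leaves 121.
January has 31 days (90 left).
February has 28 days (62 left).
March has 31 days (31 left).
April has 30 days (1 left).
1 day into May → May 1, 2021.

May 1, 2021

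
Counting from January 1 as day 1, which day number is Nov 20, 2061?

324

Days in months before Nov: 31 + 28 + 31 + 30 + 31 + 30 + 31 + 31 + 30 + 31 = 304.
Plus 20 days into Nov → day 324.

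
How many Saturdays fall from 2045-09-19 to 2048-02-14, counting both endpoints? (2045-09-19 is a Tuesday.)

125

2045-09-19 is a Tuesday; the first Saturday on or after it is 2045-09-23 (4 days later).
From 2045-09-23 to 2048-02-14: 99 + 365 + 365 + 45 = 874 days (rest of 2045, 2046, 2047, to 2048-02-14 in 2048).
874 ÷ 7 = 124 full weeks with remainder 6, so 124 more Saturdays after the first → 125.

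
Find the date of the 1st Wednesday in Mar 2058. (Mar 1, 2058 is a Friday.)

Mar 2058 begins on a Friday, so the first Wednesday is Mar 6 (5 days later).

Mar 6, 2058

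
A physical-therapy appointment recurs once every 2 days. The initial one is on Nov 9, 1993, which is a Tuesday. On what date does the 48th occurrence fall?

Feb 11, 1994

The 48th occurrence is 47 intervals after the first: 47 × 2 = 94 days after Nov 9, 1993.
Nov has 30 days — 21 days to the end of Nov leaves 73.
Dec has 31 days (42 left).
Jan has 31 days (11 left).
11 days into Feb → Feb 11, 1994.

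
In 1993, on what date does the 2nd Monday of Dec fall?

Dec 1993 begins on a Wednesday, so the first Monday is Dec 6 (5 days later).
The 2nd Monday is 1 weeks later: 6 + 7 = 13.

Dec 13, 1993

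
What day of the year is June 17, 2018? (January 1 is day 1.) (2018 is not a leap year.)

168

Days in months before June: 31 + 28 + 31 + 30 + 31 = 151.
Plus 17 days into June → day 168.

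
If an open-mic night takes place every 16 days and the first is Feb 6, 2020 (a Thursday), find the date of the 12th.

The 12th occurrence is 11 intervals after the first: 11 × 16 = 176 days after Feb 6, 2020.
Feb has 29 days — 23 days to the end of Feb leaves 153.
Mar has 31 days (122 left).
Apr has 30 days (92 left).
May has 31 days (61 left).
Jun has 30 days (31 left).
31 days into Jul → Jul 31, 2020.

Jul 31, 2020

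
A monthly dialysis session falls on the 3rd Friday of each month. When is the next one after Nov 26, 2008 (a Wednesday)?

Dec 19, 2008

Nov 2008 starts on a Saturday; its first Friday is the 7th, so the 3rd Friday is the 21st — Nov 21, 2008.
That is not after Nov 26, 2008, so look at Dec 2008.
Dec 2008 starts on a Monday; its first Friday is the 5th, so the 3rd Friday is the 19th — Dec 19, 2008.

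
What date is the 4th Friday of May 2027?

The first Friday of May 2027 is May 7.
The 4th Friday is 3 weeks later: 7 + 21 = 28.

May 28, 2027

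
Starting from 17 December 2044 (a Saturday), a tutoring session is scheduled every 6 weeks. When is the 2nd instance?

The 2nd occurrence is 1 interval after the first: 1 × 42 = 42 days after 17 December 2044.
December has 31 days — 14 days to the end of December leaves 28.
28 days into January → 28 January 2045.

28 January 2045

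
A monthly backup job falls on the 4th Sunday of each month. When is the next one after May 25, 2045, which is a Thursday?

May 28, 2045

May 2045 starts on a Monday; its first Sunday is the 7th, so the 4th Sunday is the 28th — May 28, 2045.
May 28, 2045 is after May 25, 2045, so that is the next one.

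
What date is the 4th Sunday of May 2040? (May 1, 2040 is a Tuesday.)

2040-05-27

May 2040 begins on a Tuesday, so the first Sunday is May 6 (5 days later).
The 4th Sunday is 3 weeks later: 6 + 21 = 27.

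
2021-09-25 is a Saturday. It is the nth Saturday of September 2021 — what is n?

Day 25 falls in week ⌈25/7⌉ of the month.
Days 1–7 hold the 1st Saturday, 8–14 the 2nd, 15–21 the 3rd, 22–28 the 4th, 29–31 the 5th.
25 is in the range for the 4th.

4th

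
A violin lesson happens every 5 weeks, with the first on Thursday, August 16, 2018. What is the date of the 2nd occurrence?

The 2nd occurrence is 1 interval after the first: 1 × 35 = 35 days after August 16, 2018.
August has 31 days — 15 days to the end of August leaves 20.
20 days into September → September 20, 2018.

September 20, 2018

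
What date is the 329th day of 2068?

Nov 24, 2068

Jan has 31 days (329 − 31 = 298 remain).
Feb has 29 days (298 − 29 = 269 remain).
Mar has 31 days (269 − 31 = 238 remain).
Apr has 30 days (238 − 30 = 208 remain).
May has 31 days (208 − 31 = 177 remain).
Jun has 30 days (177 − 30 = 147 remain).
Jul has 31 days (147 − 31 = 116 remain).
Aug has 31 days (116 − 31 = 85 remain).
Sep has 30 days (85 − 30 = 55 remain).
Oct has 31 days (55 − 31 = 24 remain).
24 into Nov → Nov 24.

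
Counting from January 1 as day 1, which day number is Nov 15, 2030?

319

Days in months before Nov: 31 + 28 + 31 + 30 + 31 + 30 + 31 + 31 + 30 + 31 = 304.
Plus 15 days into Nov → day 319.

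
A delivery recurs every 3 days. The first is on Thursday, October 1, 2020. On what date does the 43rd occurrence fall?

The 43rd occurrence is 42 intervals after the first: 42 × 3 = 126 days after October 1, 2020.
October has 31 days — 30 days to the end of October leaves 96.
November has 30 days (66 left).
December has 31 days (35 left).
January has 31 days (4 left).
4 days into February → February 4, 2021.

February 4, 2021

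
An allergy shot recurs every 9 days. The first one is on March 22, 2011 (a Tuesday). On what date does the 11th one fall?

The 11th occurrence is 10 intervals after the first: 10 × 9 = 90 days after March 22, 2011.
March has 31 days — 9 days to the end of March leaves 81.
April has 30 days (51 left).
May has 31 days (20 left).
20 days into June → June 20, 2011.

June 20, 2011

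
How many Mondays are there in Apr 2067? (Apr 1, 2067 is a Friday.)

Apr 1, 2067 is a Friday; the first Monday on or after it is Apr 4, 2067 (3 days later).
From Apr 4, 2067 to Apr 30, 2067 is 30 − 4 = 26 days.
26 ÷ 7 = 3 full weeks with remainder 5, so 3 more Mondays after the first → 4.

4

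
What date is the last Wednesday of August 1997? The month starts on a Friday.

August 1997 begins on a Friday, so the first Wednesday is August 6 (5 days later).
August 1997 has 31 days. Adding weeks: 6, 13, 20, 27 — the last one ≤ 31 is the 27th.

27 August 1997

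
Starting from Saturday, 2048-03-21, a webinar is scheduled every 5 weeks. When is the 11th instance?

The 11th occurrence is 10 intervals after the first: 10 × 35 = 350 days after 2048-03-21.
March has 31 days — 10 days to the end of March leaves 340.
April has 30 days (310 left).
May has 31 days (279 left).
June has 30 days (249 left).
July has 31 days (218 left).
August has 31 days (187 left).
September has 30 days (157 left).
October has 31 days (126 left).
November has 30 days (96 left).
December has 31 days (65 left).
January has 31 days (34 left).
February has 28 days (6 left).
6 days into March → 2049-03-06.

2049-03-06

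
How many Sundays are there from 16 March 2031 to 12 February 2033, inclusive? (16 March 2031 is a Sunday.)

100

16 March 2031 is a Sunday; the first Sunday on or after it is 16 March 2031.
From 16 March 2031 to 12 February 2033: 290 + 366 + 43 = 699 days (rest of 2031, 2032, to 12 February 2033 in 2033).
699 ÷ 7 = 99 full weeks with remainder 6, so 99 more Sundays after the first → 100.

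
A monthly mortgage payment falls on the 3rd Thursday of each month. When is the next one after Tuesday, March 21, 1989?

April 20, 1989

March 1989 starts on a Wednesday; its first Thursday is the 2nd, so the 3rd Thursday is the 16th — March 16, 1989.
That is not after March 21, 1989, so look at April 1989.
April 1989 starts on a Saturday; its first Thursday is the 6th, so the 3rd Thursday is the 20th — April 20, 1989.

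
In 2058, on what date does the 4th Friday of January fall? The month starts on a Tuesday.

2058-01-25

January 2058 begins on a Tuesday, so the first Friday is January 4 (3 days later).
The 4th Friday is 3 weeks later: 4 + 21 = 25.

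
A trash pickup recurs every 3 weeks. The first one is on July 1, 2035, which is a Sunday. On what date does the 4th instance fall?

The 4th occurrence is 3 intervals after the first: 3 × 21 = 63 days after July 1, 2035.
July has 31 days — 30 days to the end of July leaves 33.
August has 31 days (2 left).
2 days into September → September 2, 2035.

September 2, 2035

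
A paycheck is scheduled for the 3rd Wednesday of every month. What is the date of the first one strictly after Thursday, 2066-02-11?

2066-02-17

February 2066 starts on a Monday; its first Wednesday is the 3rd, so the 3rd Wednesday is the 17th — 2066-02-17.
2066-02-17 is after 2066-02-11, so that is the next one.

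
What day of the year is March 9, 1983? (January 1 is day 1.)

68

Days in months before March: 31 + 28 = 59.
Plus 9 days into March → day 68.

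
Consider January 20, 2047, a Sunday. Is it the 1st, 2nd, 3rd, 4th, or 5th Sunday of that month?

Day 20 falls in week ⌈20/7⌉ of the month.
Days 1–7 hold the 1st Sunday, 8–14 the 2nd, 15–21 the 3rd, 22–28 the 4th, 29–31 the 5th.
20 is in the range for the 3rd.

3rd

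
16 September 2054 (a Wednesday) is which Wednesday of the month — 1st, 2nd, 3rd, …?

3rd

Day 16 falls in week ⌈16/7⌉ of the month.
Days 1–7 hold the 1st Wednesday, 8–14 the 2nd, 15–21 the 3rd, 22–28 the 4th, 29–31 the 5th.
16 is in the range for the 3rd.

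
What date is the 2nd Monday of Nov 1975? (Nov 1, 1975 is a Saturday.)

Nov 1975 begins on a Saturday, so the first Monday is Nov 3 (2 days later).
The 2nd Monday is 1 weeks later: 3 + 7 = 10.

Nov 10, 1975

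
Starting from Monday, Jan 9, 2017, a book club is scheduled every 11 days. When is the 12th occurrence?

May 10, 2017

The 12th occurrence is 11 intervals after the first: 11 × 11 = 121 days after Jan 9, 2017.
Jan has 31 days — 22 days to the end of Jan leaves 99.
Feb has 28 days (71 left).
Mar has 31 days (40 left).
Apr has 30 days (10 left).
10 days into May → May 10, 2017.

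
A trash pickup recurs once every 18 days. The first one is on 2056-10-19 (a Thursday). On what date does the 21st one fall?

2057-10-14

The 21st occurrence is 20 intervals after the first: 20 × 18 = 360 days after 2056-10-19.
October has 31 days — 12 days to the end of October leaves 348.
November has 30 days (318 left).
December has 31 days (287 left).
January has 31 days (256 left).
February has 28 days (228 left).
March has 31 days (197 left).
April has 30 days (167 left).
May has 31 days (136 left).
June has 30 days (106 left).
July has 31 days (75 left).
August has 31 days (44 left).
September has 30 days (14 left).
14 days into October → 2057-10-14.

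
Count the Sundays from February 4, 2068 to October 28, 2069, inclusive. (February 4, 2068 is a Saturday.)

February 4, 2068 is a Saturday; the first Sunday on or after it is February 5, 2068 (1 day later).
From February 5, 2068 to October 28, 2069: 330 + 301 = 631 days (rest of 2068, to October 28, 2069 in 2069).
631 ÷ 7 = 90 full weeks with remainder 1, so 90 more Sundays after the first → 91.

91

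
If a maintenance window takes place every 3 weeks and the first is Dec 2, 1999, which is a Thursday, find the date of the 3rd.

The 3rd occurrence is 2 intervals after the first: 2 × 21 = 42 days after Dec 2, 1999.
Dec has 31 days — 29 days to the end of Dec leaves 13.
13 days into Jan → Jan 13, 2000.

Jan 13, 2000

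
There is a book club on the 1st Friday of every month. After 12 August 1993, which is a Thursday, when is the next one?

3 September 1993

August 1993 starts on a Sunday, so its 1st Friday is 6 August 1993 (5 days in).
That is not after 12 August 1993, so look at September 1993.
September 1993 starts on a Wednesday, so its 1st Friday is 3 September 1993 (2 days in).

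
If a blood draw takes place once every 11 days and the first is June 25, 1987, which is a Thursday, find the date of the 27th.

April 6, 1988

The 27th occurrence is 26 intervals after the first: 26 × 11 = 286 days after June 25, 1987.
June has 30 days — 5 days to the end of June leaves 281.
July has 31 days (250 left).
August has 31 days (219 left).
September has 30 days (189 left).
October has 31 days (158 left).
November has 30 days (128 left).
December has 31 days (97 left).
January has 31 days (66 left).
February has 29 days (37 left).
March has 31 days (6 left).
6 days into April → April 6, 1988.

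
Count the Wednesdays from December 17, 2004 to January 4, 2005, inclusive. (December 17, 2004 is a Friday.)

2

December 17, 2004 is a Friday; the first Wednesday on or after it is December 22, 2004 (5 days later).
From December 22, 2004 to January 4, 2005: 9 + 4 = 13 days (rest of December, January).
13 ÷ 7 = 1 full weeks with remainder 6, so 1 more Wednesdays after the first → 2.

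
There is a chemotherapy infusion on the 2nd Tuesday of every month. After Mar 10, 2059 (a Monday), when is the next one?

Mar 11, 2059

Mar 2059 starts on a Saturday; its first Tuesday is the 4th, so the 2nd Tuesday is the 11th — Mar 11, 2059.
Mar 11, 2059 is after Mar 10, 2059, so that is the next one.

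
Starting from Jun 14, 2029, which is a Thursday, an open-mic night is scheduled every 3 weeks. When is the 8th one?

The 8th occurrence is 7 intervals after the first: 7 × 21 = 147 days after Jun 14, 2029.
Jun has 30 days — 16 days to the end of Jun leaves 131.
Jul has 31 days (100 left).
Aug has 31 days (69 left).
Sep has 30 days (39 left).
Oct has 31 days (8 left).
8 days into Nov → Nov 8, 2029.

Nov 8, 2029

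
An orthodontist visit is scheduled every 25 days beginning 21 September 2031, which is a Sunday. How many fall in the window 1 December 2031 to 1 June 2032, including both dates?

Occurrences land 25·i days after 21 September 2031 for i = 0, 1, 2, …
1 December 2031 is 71 days after the start; 71 ÷ 25 = 2 remainder 21; since the remainder is 21, round up to i = 3. First occurrence in the window: #4 on 5 December 2031 (3×25 = 75 days in).
1 June 2032 is 254 days after the start; 254 ÷ 25 = 10 remainder 4. Last occurrence in the window: #11 on 28 May 2032.
Occurrences #4 through #11: 8 in total.

8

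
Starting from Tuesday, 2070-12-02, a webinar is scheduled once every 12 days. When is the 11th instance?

2071-04-01

The 11th occurrence is 10 intervals after the first: 10 × 12 = 120 days after 2070-12-02.
December has 31 days — 29 days to the end of December leaves 91.
January has 31 days (60 left).
February has 28 days (32 left).
March has 31 days (1 left).
1 day into April → 2071-04-01.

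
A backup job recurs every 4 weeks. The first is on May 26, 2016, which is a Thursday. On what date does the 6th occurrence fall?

The 6th occurrence is 5 intervals after the first: 5 × 28 = 140 days after May 26, 2016.
May has 31 days — 5 days to the end of May leaves 135.
Jun has 30 days (105 left).
Jul has 31 days (74 left).
Aug has 31 days (43 left).
Sep has 30 days (13 left).
13 days into Oct → Oct 13, 2016.

Oct 13, 2016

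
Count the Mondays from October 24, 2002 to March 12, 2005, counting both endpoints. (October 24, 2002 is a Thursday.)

October 24, 2002 is a Thursday; the first Monday on or after it is October 28, 2002 (4 days later).
From October 28, 2002 to March 12, 2005: 64 + 365 + 366 + 71 = 866 days (rest of 2002, 2003, 2004, to March 12, 2005 in 2005).
866 ÷ 7 = 123 full weeks with remainder 5, so 123 more Mondays after the first → 124.

124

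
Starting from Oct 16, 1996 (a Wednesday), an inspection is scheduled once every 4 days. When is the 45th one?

The 45th occurrence is 44 intervals after the first: 44 × 4 = 176 days after Oct 16, 1996.
Oct has 31 days — 15 days to the end of Oct leaves 161.
Nov has 30 days (131 left).
Dec has 31 days (100 left).
Jan has 31 days (69 left).
Feb has 28 days (41 left).
Mar has 31 days (10 left).
10 days into Apr → Apr 10, 1997.

Apr 10, 1997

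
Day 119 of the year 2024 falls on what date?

January has 31 days (119 − 31 = 88 remain).
February has 29 days (88 − 29 = 59 remain).
March has 31 days (59 − 31 = 28 remain).
28 into April → April 28.

28 April 2024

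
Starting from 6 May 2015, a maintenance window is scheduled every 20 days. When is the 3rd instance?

The 3rd occurrence is 2 intervals after the first: 2 × 20 = 40 days after 6 May 2015.
May has 31 days — 25 days to the end of May leaves 15.
15 days into June → 15 June 2015.

15 June 2015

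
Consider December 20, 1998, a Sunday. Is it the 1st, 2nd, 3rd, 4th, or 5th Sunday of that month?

Day 20 falls in week ⌈20/7⌉ of the month.
Days 1–7 hold the 1st Sunday, 8–14 the 2nd, 15–21 the 3rd, 22–28 the 4th, 29–31 the 5th.
20 is in the range for the 3rd.

3rd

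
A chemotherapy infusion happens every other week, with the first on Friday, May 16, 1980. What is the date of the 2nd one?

The 2nd occurrence is 1 interval after the first: 1 × 14 = 14 days after May 16, 1980.
14 days later is May 30, 1980.

May 30, 1980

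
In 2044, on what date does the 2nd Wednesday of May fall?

2044-05-11

May 2044 begins on a Sunday, so the first Wednesday is May 4 (3 days later).
The 2nd Wednesday is 1 weeks later: 4 + 7 = 11.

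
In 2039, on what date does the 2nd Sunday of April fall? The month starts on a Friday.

April 2039 begins on a Friday, so the first Sunday is April 3 (2 days later).
The 2nd Sunday is 1 weeks later: 3 + 7 = 10.

April 10, 2039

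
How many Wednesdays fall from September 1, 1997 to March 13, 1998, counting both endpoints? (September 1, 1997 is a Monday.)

28

September 1, 1997 is a Monday; the first Wednesday on or after it is September 3, 1997 (2 days later).
From September 3, 1997 to March 13, 1998: 27 + 31 + 30 + 31 + 31 + 28 + 13 = 191 days (rest of September, October, November, December, January, February, March).
191 ÷ 7 = 27 full weeks with remainder 2, so 27 more Wednesdays after the first → 28.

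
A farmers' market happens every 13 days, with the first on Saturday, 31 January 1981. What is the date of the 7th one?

The 7th occurrence is 6 intervals after the first: 6 × 13 = 78 days after 31 January 1981.
January has 31 days — 0 days to the end of January leaves 78.
February has 28 days (50 left).
March has 31 days (19 left).
19 days into April → 19 April 1981.

19 April 1981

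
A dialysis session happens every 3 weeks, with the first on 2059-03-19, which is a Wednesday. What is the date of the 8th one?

2059-08-13

The 8th occurrence is 7 intervals after the first: 7 × 21 = 147 days after 2059-03-19.
March has 31 days — 12 days to the end of March leaves 135.
April has 30 days (105 left).
May has 31 days (74 left).
June has 30 days (44 left).
July has 31 days (13 left).
13 days into August → 2059-08-13.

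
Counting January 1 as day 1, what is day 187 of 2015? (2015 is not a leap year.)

January has 31 days (187 − 31 = 156 remain).
February has 28 days (156 − 28 = 128 remain).
March has 31 days (128 − 31 = 97 remain).
April has 30 days (97 − 30 = 67 remain).
May has 31 days (67 − 31 = 36 remain).
June has 30 days (36 − 30 = 6 remain).
6 into July → July 6.

2015-07-06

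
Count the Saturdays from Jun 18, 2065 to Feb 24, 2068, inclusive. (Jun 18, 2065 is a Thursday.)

140

Jun 18, 2065 is a Thursday; the first Saturday on or after it is Jun 20, 2065 (2 days later).
From Jun 20, 2065 to Feb 24, 2068: 194 + 365 + 365 + 55 = 979 days (rest of 2065, 2066, 2067, to Feb 24, 2068 in 2068).
979 ÷ 7 = 139 full weeks with remainder 6, so 139 more Saturdays after the first → 140.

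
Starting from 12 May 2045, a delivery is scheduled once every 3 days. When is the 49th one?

3 October 2045

The 49th occurrence is 48 intervals after the first: 48 × 3 = 144 days after 12 May 2045.
May has 31 days — 19 days to the end of May leaves 125.
June has 30 days (95 left).
July has 31 days (64 left).
August has 31 days (33 left).
September has 30 days (3 left).
3 days into October → 3 October 2045.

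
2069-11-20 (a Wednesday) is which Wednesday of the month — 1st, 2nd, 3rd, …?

3rd

Day 20 falls in week ⌈20/7⌉ of the month.
Days 1–7 hold the 1st Wednesday, 8–14 the 2nd, 15–21 the 3rd, 22–28 the 4th, 29–31 the 5th.
20 is in the range for the 3rd.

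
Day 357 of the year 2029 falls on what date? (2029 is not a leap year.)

December 23, 2029

January has 31 days (357 − 31 = 326 remain).
February has 28 days (326 − 28 = 298 remain).
March has 31 days (298 − 31 = 267 remain).
April has 30 days (267 − 30 = 237 remain).
May has 31 days (237 − 31 = 206 remain).
June has 30 days (206 − 30 = 176 remain).
July has 31 days (176 − 31 = 145 remain).
August has 31 days (145 − 31 = 114 remain).
September has 30 days (114 − 30 = 84 remain).
October has 31 days (84 − 31 = 53 remain).
November has 30 days (53 − 30 = 23 remain).
23 into December → December 23.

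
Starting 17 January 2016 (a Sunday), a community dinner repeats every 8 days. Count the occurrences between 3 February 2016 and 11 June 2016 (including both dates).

Occurrences land 8·i days after 17 January 2016 for i = 0, 1, 2, …
3 February 2016 is 17 days after the start; 17 ÷ 8 = 2 remainder 1; since the remainder is 1, round up to i = 3. First occurrence in the window: #4 on 10 February 2016 (3×8 = 24 days in).
11 June 2016 is 146 days after the start; 146 ÷ 8 = 18 remainder 2. Last occurrence in the window: #19 on 9 June 2016.
Occurrences #4 through #19: 16 in total.

16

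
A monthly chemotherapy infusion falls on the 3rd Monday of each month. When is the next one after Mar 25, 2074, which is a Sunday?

Apr 16, 2074

Mar 2074 starts on a Thursday; its first Monday is the 5th, so the 3rd Monday is the 19th — Mar 19, 2074.
That is not after Mar 25, 2074, so look at Apr 2074.
Apr 2074 starts on a Sunday; its first Monday is the 2nd, so the 3rd Monday is the 16th — Apr 16, 2074.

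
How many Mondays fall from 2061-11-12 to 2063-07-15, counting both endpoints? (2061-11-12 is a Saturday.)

87

2061-11-12 is a Saturday; the first Monday on or after it is 2061-11-14 (2 days later).
From 2061-11-14 to 2063-07-15: 47 + 365 + 196 = 608 days (rest of 2061, 2062, to 2063-07-15 in 2063).
608 ÷ 7 = 86 full weeks with remainder 6, so 86 more Mondays after the first → 87.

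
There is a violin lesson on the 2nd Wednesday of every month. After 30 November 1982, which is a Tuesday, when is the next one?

8 December 1982

November 1982 starts on a Monday; its first Wednesday is the 3rd, so the 2nd Wednesday is the 10th — 10 November 1982.
That is not after 30 November 1982, so look at December 1982.
December 1982 starts on a Wednesday; its first Wednesday is the 1st, so the 2nd Wednesday is the 8th — 8 December 1982.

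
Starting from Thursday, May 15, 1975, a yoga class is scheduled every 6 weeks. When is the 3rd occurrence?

Aug 7, 1975

The 3rd occurrence is 2 intervals after the first: 2 × 42 = 84 days after May 15, 1975.
May has 31 days — 16 days to the end of May leaves 68.
Jun has 30 days (38 left).
Jul has 31 days (7 left).
7 days into Aug → Aug 7, 1975.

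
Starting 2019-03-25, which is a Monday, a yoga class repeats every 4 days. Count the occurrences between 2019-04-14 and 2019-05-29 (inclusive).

12

Occurrences land 4·i days after 2019-03-25 for i = 0, 1, 2, …
2019-04-14 is 20 days after the start; 20 ÷ 4 = 5 remainder 0. First occurrence in the window: #6 on 2019-04-14 (5×4 = 20 days in).
2019-05-29 is 65 days after the start; 65 ÷ 4 = 16 remainder 1. Last occurrence in the window: #17 on 2019-05-28.
Occurrences #6 through #17: 12 in total.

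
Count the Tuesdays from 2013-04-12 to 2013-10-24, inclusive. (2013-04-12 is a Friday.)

2013-04-12 is a Friday; the first Tuesday on or after it is 2013-04-16 (4 days later).
From 2013-04-16 to 2013-10-24: 14 + 31 + 30 + 31 + 31 + 30 + 24 = 191 days (rest of April, May, June, July, August, September, October).
191 ÷ 7 = 27 full weeks with remainder 2, so 27 more Tuesdays after the first → 28.

28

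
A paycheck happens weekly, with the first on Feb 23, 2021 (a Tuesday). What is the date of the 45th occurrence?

The 45th occurrence is 44 intervals after the first: 44 × 7 = 308 days after Feb 23, 2021.
Feb has 28 days — 5 days to the end of Feb leaves 303.
Mar has 31 days (272 left).
Apr has 30 days (242 left).
May has 31 days (211 left).
Jun has 30 days (181 left).
Jul has 31 days (150 left).
Aug has 31 days (119 left).
Sep has 30 days (89 left).
Oct has 31 days (58 left).
Nov has 30 days (28 left).
28 days into Dec → Dec 28, 2021.

Dec 28, 2021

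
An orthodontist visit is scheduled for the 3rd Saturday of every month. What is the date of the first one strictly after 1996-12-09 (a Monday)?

December 1996 starts on a Sunday; its first Saturday is the 7th, so the 3rd Saturday is the 21st — 1996-12-21.
1996-12-21 is after 1996-12-09, so that is the next one.

1996-12-21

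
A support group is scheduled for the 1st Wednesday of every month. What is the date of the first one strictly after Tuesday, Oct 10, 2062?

Oct 2062 starts on a Sunday, so its 1st Wednesday is Oct 4, 2062 (3 days in).
That is not after Oct 10, 2062, so look at Nov 2062.
Nov 2062 starts on a Wednesday, so its 1st Wednesday is Nov 1, 2062.

Nov 1, 2062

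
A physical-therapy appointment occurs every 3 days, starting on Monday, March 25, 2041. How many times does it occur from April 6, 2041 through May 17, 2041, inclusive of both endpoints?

14

Occurrences land 3·i days after March 25, 2041 for i = 0, 1, 2, …
April 6, 2041 is 12 days after the start; 12 ÷ 3 = 4 remainder 0. First occurrence in the window: #5 on April 6, 2041 (4×3 = 12 days in).
May 17, 2041 is 53 days after the start; 53 ÷ 3 = 17 remainder 2. Last occurrence in the window: #18 on May 15, 2041.
Occurrences #5 through #18: 14 in total.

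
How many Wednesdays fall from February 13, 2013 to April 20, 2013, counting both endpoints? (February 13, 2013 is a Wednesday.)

February 13, 2013 is a Wednesday; the first Wednesday on or after it is February 13, 2013.
From February 13, 2013 to April 20, 2013: 15 + 31 + 20 = 66 days (rest of February, March, April).
66 ÷ 7 = 9 full weeks with remainder 3, so 9 more Wednesdays after the first → 10.

10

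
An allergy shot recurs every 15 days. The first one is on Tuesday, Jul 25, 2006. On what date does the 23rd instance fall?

Jun 20, 2007

The 23rd occurrence is 22 intervals after the first: 22 × 15 = 330 days after Jul 25, 2006.
Jul has 31 days — 6 days to the end of Jul leaves 324.
Aug has 31 days (293 left).
Sep has 30 days (263 left).
Oct has 31 days (232 left).
Nov has 30 days (202 left).
Dec has 31 days (171 left).
Jan has 31 days (140 left).
Feb has 28 days (112 left).
Mar has 31 days (81 left).
Apr has 30 days (51 left).
May has 31 days (20 left).
20 days into Jun → Jun 20, 2007.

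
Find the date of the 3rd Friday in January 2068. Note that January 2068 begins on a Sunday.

2068-01-20

January 2068 begins on a Sunday, so the first Friday is January 6 (5 days later).
The 3rd Friday is 2 weeks later: 6 + 14 = 20.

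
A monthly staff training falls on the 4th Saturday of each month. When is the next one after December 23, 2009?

December 26, 2009

December 2009 starts on a Tuesday; its first Saturday is the 5th, so the 4th Saturday is the 26th — December 26, 2009.
December 26, 2009 is after December 23, 2009, so that is the next one.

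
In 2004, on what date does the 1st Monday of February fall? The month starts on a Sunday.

2004-02-02

February 2004 begins on a Sunday, so the first Monday is February 2 (1 day later).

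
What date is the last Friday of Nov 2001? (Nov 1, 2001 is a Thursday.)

Nov 30, 2001

Nov 2001 begins on a Thursday, so the first Friday is Nov 2 (1 day later).
Nov 2001 has 30 days. Adding weeks: 2, 9, 16, 23, 30 — the last one ≤ 30 is the 30th.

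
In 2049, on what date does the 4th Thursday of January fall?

January 2049 begins on a Friday, so the first Thursday is January 7 (6 days later).
The 4th Thursday is 3 weeks later: 7 + 21 = 28.

2049-01-28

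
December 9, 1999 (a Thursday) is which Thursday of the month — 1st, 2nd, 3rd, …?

Day 9 falls in week ⌈9/7⌉ of the month.
Days 1–7 hold the 1st Thursday, 8–14 the 2nd, 15–21 the 3rd, 22–28 the 4th, 29–31 the 5th.
9 is in the range for the 2nd.

2nd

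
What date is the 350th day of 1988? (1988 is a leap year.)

December 15, 1988

January has 31 days (350 − 31 = 319 remain).
February has 29 days (319 − 29 = 290 remain).
March has 31 days (290 − 31 = 259 remain).
April has 30 days (259 − 30 = 229 remain).
May has 31 days (229 − 31 = 198 remain).
June has 30 days (198 − 30 = 168 remain).
July has 31 days (168 − 31 = 137 remain).
August has 31 days (137 − 31 = 106 remain).
September has 30 days (106 − 30 = 76 remain).
October has 31 days (76 − 31 = 45 remain).
November has 30 days (45 − 30 = 15 remain).
15 into December → December 15.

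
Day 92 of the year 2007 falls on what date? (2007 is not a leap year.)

2 April 2007

January has 31 days (92 − 31 = 61 remain).
February has 28 days (61 − 28 = 33 remain).
March has 31 days (33 − 31 = 2 remain).
2 into April → April 2.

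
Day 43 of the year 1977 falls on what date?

Jan has 31 days (43 − 31 = 12 remain).
12 into Feb → Feb 12.

Feb 12, 1977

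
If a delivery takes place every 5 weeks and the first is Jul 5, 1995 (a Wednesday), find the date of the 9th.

The 9th occurrence is 8 intervals after the first: 8 × 35 = 280 days after Jul 5, 1995.
Jul has 31 days — 26 days to the end of Jul leaves 254.
Aug has 31 days (223 left).
Sep has 30 days (193 left).
Oct has 31 days (162 left).
Nov has 30 days (132 left).
Dec has 31 days (101 left).
Jan has 31 days (70 left).
Feb has 29 days (41 left).
Mar has 31 days (10 left).
10 days into Apr → Apr 10, 1996.

Apr 10, 1996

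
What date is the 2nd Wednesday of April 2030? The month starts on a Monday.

2030-04-10

April 2030 begins on a Monday, so the first Wednesday is April 3 (2 days later).
The 2nd Wednesday is 1 weeks later: 3 + 7 = 10.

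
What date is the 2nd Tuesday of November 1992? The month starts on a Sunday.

November 10, 1992

November 1992 begins on a Sunday, so the first Tuesday is November 3 (2 days later).
The 2nd Tuesday is 1 weeks later: 3 + 7 = 10.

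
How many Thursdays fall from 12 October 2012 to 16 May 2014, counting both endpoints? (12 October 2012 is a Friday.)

83

12 October 2012 is a Friday; the first Thursday on or after it is 18 October 2012 (6 days later).
From 18 October 2012 to 16 May 2014: 74 + 365 + 136 = 575 days (rest of 2012, 2013, to 16 May 2014 in 2014).
575 ÷ 7 = 82 full weeks with remainder 1, so 82 more Thursdays after the first → 83.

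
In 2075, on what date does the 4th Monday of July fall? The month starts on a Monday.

July 2075 begins on a Monday, so the first Monday is July 1.
The 4th Monday is 3 weeks later: 1 + 21 = 22.

22 July 2075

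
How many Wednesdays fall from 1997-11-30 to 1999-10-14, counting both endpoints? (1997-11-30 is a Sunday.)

1997-11-30 is a Sunday; the first Wednesday on or after it is 1997-12-03 (3 days later).
From 1997-12-03 to 1999-10-14: 28 + 365 + 287 = 680 days (rest of 1997, 1998, to 1999-10-14 in 1999).
680 ÷ 7 = 97 full weeks with remainder 1, so 97 more Wednesdays after the first → 98.

98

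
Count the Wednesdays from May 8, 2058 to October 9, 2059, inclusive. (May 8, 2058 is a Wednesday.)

75

May 8, 2058 is a Wednesday; the first Wednesday on or after it is May 8, 2058.
From May 8, 2058 to October 9, 2059: 237 + 282 = 519 days (rest of 2058, to October 9, 2059 in 2059).
519 ÷ 7 = 74 full weeks with remainder 1, so 74 more Wednesdays after the first → 75.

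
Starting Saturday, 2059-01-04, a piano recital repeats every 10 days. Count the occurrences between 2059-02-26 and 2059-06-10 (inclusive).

Occurrences land 10·i days after 2059-01-04 for i = 0, 1, 2, …
2059-02-26 is 53 days after the start; 53 ÷ 10 = 5 remainder 3; since the remainder is 3, round up to i = 6. First occurrence in the window: #7 on 2059-03-05 (6×10 = 60 days in).
2059-06-10 is 157 days after the start; 157 ÷ 10 = 15 remainder 7. Last occurrence in the window: #16 on 2059-06-03.
Occurrences #7 through #16: 10 in total.

10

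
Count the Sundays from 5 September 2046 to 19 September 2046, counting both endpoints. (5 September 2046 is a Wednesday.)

5 September 2046 is a Wednesday; the first Sunday on or after it is 9 September 2046 (4 days later).
From 9 September 2046 to 19 September 2046 is 19 − 9 = 10 days.
10 ÷ 7 = 1 full weeks with remainder 3, so 1 more Sundays after the first → 2.

2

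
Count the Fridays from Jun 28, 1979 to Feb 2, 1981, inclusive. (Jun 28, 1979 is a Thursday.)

84

Jun 28, 1979 is a Thursday; the first Friday on or after it is Jun 29, 1979 (1 day later).
From Jun 29, 1979 to Feb 2, 1981: 185 + 366 + 33 = 584 days (rest of 1979, 1980, to Feb 2, 1981 in 1981).
584 ÷ 7 = 83 full weeks with remainder 3, so 83 more Fridays after the first → 84.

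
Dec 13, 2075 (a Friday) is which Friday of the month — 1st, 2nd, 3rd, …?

2nd

Day 13 falls in week ⌈13/7⌉ of the month.
Days 1–7 hold the 1st Friday, 8–14 the 2nd, 15–21 the 3rd, 22–28 the 4th, 29–31 the 5th.
13 is in the range for the 2nd.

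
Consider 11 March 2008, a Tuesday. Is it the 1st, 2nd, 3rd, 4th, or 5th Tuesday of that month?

Day 11 falls in week ⌈11/7⌉ of the month.
Days 1–7 hold the 1st Tuesday, 8–14 the 2nd, 15–21 the 3rd, 22–28 the 4th, 29–31 the 5th.
11 is in the range for the 2nd.

2nd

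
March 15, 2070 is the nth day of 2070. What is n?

Days in months before March: 31 + 28 = 59.
Plus 15 days into March → day 74.

74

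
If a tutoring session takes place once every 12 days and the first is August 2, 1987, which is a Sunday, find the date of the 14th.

January 5, 1988

The 14th occurrence is 13 intervals after the first: 13 × 12 = 156 days after August 2, 1987.
August has 31 days — 29 days to the end of August leaves 127.
September has 30 days (97 left).
October has 31 days (66 left).
November has 30 days (36 left).
December has 31 days (5 left).
5 days into January → January 5, 1988.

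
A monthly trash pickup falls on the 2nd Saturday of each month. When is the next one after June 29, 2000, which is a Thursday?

June 2000 starts on a Thursday; its first Saturday is the 3rd, so the 2nd Saturday is the 10th — June 10, 2000.
That is not after June 29, 2000, so look at July 2000.
July 2000 starts on a Saturday; its first Saturday is the 1st, so the 2nd Saturday is the 8th — July 8, 2000.

July 8, 2000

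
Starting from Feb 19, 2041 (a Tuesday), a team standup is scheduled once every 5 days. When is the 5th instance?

The 5th occurrence is 4 intervals after the first: 4 × 5 = 20 days after Feb 19, 2041.
Feb has 28 days — 9 days to the end of Feb leaves 11.
11 days into Mar → Mar 11, 2041.

Mar 11, 2041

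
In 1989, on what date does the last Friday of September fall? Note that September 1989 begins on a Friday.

September 29, 1989

September 1989 begins on a Friday, so the first Friday is September 1.
September 1989 has 30 days. Adding weeks: 1, 8, 15, 22, 29 — the last one ≤ 30 is the 29th.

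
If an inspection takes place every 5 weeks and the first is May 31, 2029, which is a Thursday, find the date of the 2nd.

The 2nd occurrence is 1 interval after the first: 1 × 35 = 35 days after May 31, 2029.
May has 31 days — 0 days to the end of May leaves 35.
Jun has 30 days (5 left).
5 days into Jul → Jul 5, 2029.

Jul 5, 2029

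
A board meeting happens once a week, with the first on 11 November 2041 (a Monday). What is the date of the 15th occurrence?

17 February 2042

The 15th occurrence is 14 intervals after the first: 14 × 7 = 98 days after 11 November 2041.
November has 30 days — 19 days to the end of November leaves 79.
December has 31 days (48 left).
January has 31 days (17 left).
17 days into February → 17 February 2042.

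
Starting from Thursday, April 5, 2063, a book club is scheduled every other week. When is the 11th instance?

August 23, 2063

The 11th occurrence is 10 intervals after the first: 10 × 14 = 140 days after April 5, 2063.
April has 30 days — 25 days to the end of April leaves 115.
May has 31 days (84 left).
June has 30 days (54 left).
July has 31 days (23 left).
23 days into August → August 23, 2063.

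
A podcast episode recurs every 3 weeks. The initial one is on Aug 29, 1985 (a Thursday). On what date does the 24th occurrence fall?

Dec 25, 1986

The 24th occurrence is 23 intervals after the first: 23 × 21 = 483 days after Aug 29, 1985.
Aug has 31 days — 2 days to the end of Aug leaves 481.
From end of Aug to end of 1985 is 122 days (359 left).
Jan has 31 days (328 left).
Feb has 28 days (300 left).
Mar has 31 days (269 left).
Apr has 30 days (239 left).
May has 31 days (208 left).
Jun has 30 days (178 left).
Jul has 31 days (147 left).
Aug has 31 days (116 left).
Sep has 30 days (86 left).
Oct has 31 days (55 left).
Nov has 30 days (25 left).
25 days into Dec → Dec 25, 1986.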